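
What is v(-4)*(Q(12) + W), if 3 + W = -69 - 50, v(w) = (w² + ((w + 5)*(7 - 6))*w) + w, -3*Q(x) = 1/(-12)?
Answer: -8782/9 ≈ -975.78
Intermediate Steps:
Q(x) = 1/36 (Q(x) = -⅓/(-12) = -⅓*(-1/12) = 1/36)
v(w) = w + w² + w*(5 + w) (v(w) = (w² + ((5 + w)*1)*w) + w = (w² + (5 + w)*w) + w = (w² + w*(5 + w)) + w = w + w² + w*(5 + w))
W = -122 (W = -3 + (-69 - 50) = -3 - 119 = -122)
v(-4)*(Q(12) + W) = (2*(-4)*(3 - 4))*(1/36 - 122) = (2*(-4)*(-1))*(-4391/36) = 8*(-4391/36) = -8782/9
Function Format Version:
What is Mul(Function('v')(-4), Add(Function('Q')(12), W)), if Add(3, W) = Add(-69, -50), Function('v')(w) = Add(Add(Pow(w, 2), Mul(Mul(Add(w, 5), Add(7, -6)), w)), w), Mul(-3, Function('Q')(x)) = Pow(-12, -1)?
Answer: Rational(-8782, 9) ≈ -975.78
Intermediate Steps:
Function('Q')(x) = Rational(1, 36) (Function('Q')(x) = Mul(Rational(-1, 3), Pow(-12, -1)) = Mul(Rational(-1, 3), Rational(-1, 12)) = Rational(1, 36))
Function('v')(w) = Add(w, Pow(w, 2), Mul(w, Add(5, w))) (Function('v')(w) = Add(Add(Pow(w, 2), Mul(Mul(Add(5, w), 1), w)), w) = Add(Add(Pow(w, 2), Mul(Add(5, w), w)), w) = Add(Add(Pow(w, 2), Mul(w, Add(5, w))), w) = Add(w, Pow(w, 2), Mul(w, Add(5, w))))
W = -122 (W = Add(-3, Add(-69, -50)) = Add(-3, -119) = -122)
Mul(Function('v')(-4), Add(Function('Q')(12), W)) = Mul(Mul(2, -4, Add(3, -4)), Add(Rational(1, 36), -122)) = Mul(Mul(2, -4, -1), Rational(-4391, 36)) = Mul(8, Rational(-4391, 36)) = Rational(-8782, 9)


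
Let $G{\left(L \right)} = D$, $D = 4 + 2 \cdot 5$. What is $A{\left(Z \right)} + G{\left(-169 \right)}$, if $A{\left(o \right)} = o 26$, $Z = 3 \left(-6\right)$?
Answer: $-454$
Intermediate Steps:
$Z = -18$
$A{\left(o \right)} = 26 o$
$D = 14$ ($D = 4 + 10 = 14$)
$G{\left(L \right)} = 14$
$A{\left(Z \right)} + G{\left(-169 \right)} = 26 \left(-18\right) + 14 = -468 + 14 = -454$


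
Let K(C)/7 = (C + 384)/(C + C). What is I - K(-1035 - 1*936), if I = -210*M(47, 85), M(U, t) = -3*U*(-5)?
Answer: -194541403/1314 ≈ -1.4805e+5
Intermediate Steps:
K(C) = 7*(384 + C)/(2*C) (K(C) = 7*((C + 384)/(C + C)) = 7*((384 + C)/((2*C))) = 7*((384 + C)*(1/(2*C))) = 7*((384 + C)/(2*C)) = 7*(384 + C)/(2*C))
M(U, t) = 15*U
I = -148050 (I = -3150*47 = -210*705 = -148050)
I - K(-1035 - 1*936) = -148050 - (7/2 + 1344/(-1035 - 1*936)) = -148050 - (7/2 + 1344/(-1035 - 936)) = -148050 - (7/2 + 1344/(-1971)) = -148050 - (7/2 + 1344*(-1/1971)) = -148050 - (7/2 - 448/657) = -148050 - 1*3703/1314 = -148050 - 3703/1314 = -194541403/1314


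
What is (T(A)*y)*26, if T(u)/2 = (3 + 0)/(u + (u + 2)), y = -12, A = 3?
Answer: -234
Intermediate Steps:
T(u) = 6/(2 + 2*u) (T(u) = 2*((3 + 0)/(u + (u + 2))) = 2*(3/(u + (2 + u))) = 2*(3/(2 + 2*u)) = 6/(2 + 2*u))
(T(A)*y)*26 = ((3/(1 + 3))*(-12))*26 = ((3/4)*(-12))*26 = ((3*(¼))*(-12))*26 = ((¾)*(-12))*26 = -9*26 = -234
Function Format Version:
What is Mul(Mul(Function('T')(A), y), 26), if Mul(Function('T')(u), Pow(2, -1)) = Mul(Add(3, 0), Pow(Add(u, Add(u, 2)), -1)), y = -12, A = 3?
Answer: -234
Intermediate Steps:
Function('T')(u) = Mul(6, Pow(Add(2, Mul(2, u)), -1)) (Function('T')(u) = Mul(2, Mul(Add(3, 0), Pow(Add(u, Add(u, 2)), -1))) = Mul(2, Mul(3, Pow(Add(u, Add(2, u)), -1))) = Mul(2, Mul(3, Pow(Add(2, Mul(2, u)), -1))) = Mul(6, Pow(Add(2, Mul(2, u)), -1)))
Mul(Mul(Function('T')(A), y), 26) = Mul(Mul(Mul(3, Pow(Add(1, 3), -1)), -12), 26) = Mul(Mul(Mul(3, Pow(4, -1)), -12), 26) = Mul(Mul(Mul(3, Rational(1, 4)), -12), 26) = Mul(Mul(Rational(3, 4), -12), 26) = Mul(-9, 26) = -234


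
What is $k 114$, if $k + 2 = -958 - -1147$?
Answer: $21318$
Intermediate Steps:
$k = 187$ ($k = -2 - -189 = -2 + \left(-958 + 1147\right) = -2 + 189 = 187$)
$k 114 = 187 \cdot 114 = 21318$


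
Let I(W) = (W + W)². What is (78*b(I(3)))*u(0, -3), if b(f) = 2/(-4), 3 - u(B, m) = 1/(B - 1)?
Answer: -156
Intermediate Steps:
u(B, m) = 3 - 1/(-1 + B) (u(B, m) = 3 - 1/(B - 1) = 3 - 1/(-1 + B))
I(W) = 4*W² (I(W) = (2*W)² = 4*W²)
b(f) = -½ (b(f) = 2*(-¼) = -½)
(78*b(I(3)))*u(0, -3) = (78*(-½))*((-4 + 3*0)/(-1 + 0)) = -39*(-4 + 0)/(-1) = -(-39)*(-4) = -39*4 = -156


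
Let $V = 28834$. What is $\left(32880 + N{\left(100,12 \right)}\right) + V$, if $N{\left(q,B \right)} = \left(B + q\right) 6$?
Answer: $62386$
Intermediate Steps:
$N{\left(q,B \right)} = 6 B + 6 q$
$\left(32880 + N{\left(100,12 \right)}\right) + V = \left(32880 + \left(6 \cdot 12 + 6 \cdot 100\right)\right) + 28834 = \left(32880 + \left(72 + 600\right)\right) + 28834 = \left(32880 + 672\right) + 28834 = 33552 + 28834 = 62386$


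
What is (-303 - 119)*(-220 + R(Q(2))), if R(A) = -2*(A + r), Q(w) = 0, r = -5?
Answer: 88620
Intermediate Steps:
R(A) = 10 - 2*A (R(A) = -2*(A - 5) = -2*(-5 + A) = 10 - 2*A)
(-303 - 119)*(-220 + R(Q(2))) = (-303 - 119)*(-220 + (10 - 2*0)) = -422*(-220 + (10 + 0)) = -422*(-220 + 10) = -422*(-210) = 88620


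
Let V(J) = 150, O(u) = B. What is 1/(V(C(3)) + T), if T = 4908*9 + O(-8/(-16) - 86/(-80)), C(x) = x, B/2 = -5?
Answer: 1/44312 ≈ 2.2567e-5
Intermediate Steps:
B = -10 (B = 2*(-5) = -10)
O(u) = -10
T = 44162 (T = 4908*9 - 10 = 44172 - 10 = 44162)
1/(V(C(3)) + T) = 1/(150 + 44162) = 1/44312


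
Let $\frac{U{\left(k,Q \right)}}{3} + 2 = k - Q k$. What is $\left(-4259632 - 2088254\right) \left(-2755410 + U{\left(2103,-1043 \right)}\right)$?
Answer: $-24319893885480$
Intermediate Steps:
$U{\left(k,Q \right)} = -6 + 3 k - 3 Q k$ ($U{\left(k,Q \right)} = -6 + 3 \left(k - Q k\right) = -6 - \left(- 3 k + 3 Q k\right) = -6 + 3 k - 3 Q k$)
$\left(-4259632 - 2088254\right) \left(-2755410 + U{\left(2103,-1043 \right)}\right) = \left(-4259632 - 2088254\right) \left(-2755410 - \left(-6303 - 6580287\right)\right) = - 6347886 \left(-2755410 + \left(-6 + 6309 + 6580287\right)\right) = - 6347886 \left(-2755410 + 6586590\right) = \left(-6347886\right) 3831180 = -24319893885480$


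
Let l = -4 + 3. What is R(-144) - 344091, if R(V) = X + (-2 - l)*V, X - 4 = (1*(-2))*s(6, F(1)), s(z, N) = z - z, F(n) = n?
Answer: -343943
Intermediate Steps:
s(z, N) = 0
l = -1
X = 4 (X = 4 + (1*(-2))*0 = 4 - 2*0 = 4 + 0 = 4)
R(V) = 4 - V (R(V) = 4 + (-2 - 1*(-1))*V = 4 + (-2 + 1)*V = 4 - V)
R(-144) - 344091 = (4 - 1*(-144)) - 344091 = (4 + 144) - 344091 = 148 - 344091 = -343943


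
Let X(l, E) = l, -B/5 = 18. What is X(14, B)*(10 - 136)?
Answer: -1764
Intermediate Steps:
B = -90 (B = -5*18 = -90)
X(14, B)*(10 - 136) = 14*(10 - 136) = 14*(-126) = -1764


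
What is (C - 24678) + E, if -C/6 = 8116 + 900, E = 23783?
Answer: -54991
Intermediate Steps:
C = -54096 (C = -6*(8116 + 900) = -6*9016 = -54096)
(C - 24678) + E = (-54096 - 24678) + 23783 = -78774 + 23783 = -54991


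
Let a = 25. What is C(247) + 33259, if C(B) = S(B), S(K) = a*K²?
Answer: 1558484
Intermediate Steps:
S(K) = 25*K²
C(B) = 25*B²
C(247) + 33259 = 25*247² + 33259 = 25*61009 + 33259 = 1525225 + 33259 = 1558484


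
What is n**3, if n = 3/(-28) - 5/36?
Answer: -29791/2000376 ≈ -0.014893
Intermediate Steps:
n = -31/126 (n = 3*(-1/28) - 5*1/36 = -3/28 - 5/36 = -31/126 ≈ -0.24603)
n**3 = (-31/126)**3 = -29791/2000376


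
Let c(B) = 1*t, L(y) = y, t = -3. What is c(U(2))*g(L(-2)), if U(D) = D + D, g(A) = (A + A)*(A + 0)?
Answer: -24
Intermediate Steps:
g(A) = 2*A² (g(A) = (2*A)*A = 2*A²)
U(D) = 2*D
c(B) = -3 (c(B) = 1*(-3) = -3)
c(U(2))*g(L(-2)) = -6*(-2)² = -6*4 = -3*8 = -24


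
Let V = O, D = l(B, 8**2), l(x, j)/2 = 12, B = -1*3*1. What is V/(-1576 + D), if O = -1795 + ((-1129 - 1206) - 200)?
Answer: 2165/776 ≈ 2.7899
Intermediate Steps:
B = -3 (B = -3*1 = -3)
l(x, j) = 24 (l(x, j) = 2*12 = 24)
O = -4330 (O = -1795 + (-2335 - 200) = -1795 - 2535 = -4330)
D = 24
V = -4330
V/(-1576 + D) = -4330/(-1576 + 24) = -4330/(-1552) = -4330*(-1/1552) = 2165/776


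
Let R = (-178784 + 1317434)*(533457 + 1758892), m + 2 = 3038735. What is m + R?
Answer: 2610186227583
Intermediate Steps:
m = 3038733 (m = -2 + 3038735 = 3038733)
R = 2610183188850 (R = 1138650*2292349 = 2610183188850)
m + R = 3038733 + 2610183188850 = 2610186227583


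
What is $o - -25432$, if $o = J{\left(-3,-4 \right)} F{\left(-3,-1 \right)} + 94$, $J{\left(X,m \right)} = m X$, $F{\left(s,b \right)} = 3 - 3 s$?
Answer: $25670$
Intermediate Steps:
$J{\left(X,m \right)} = X m$
$o = 238$ ($o = \left(-3\right) \left(-4\right) \left(3 - -9\right) + 94 = 12 \left(3 + 9\right) + 94 = 12 \cdot 12 + 94 = 144 + 94 = 238$)
$o - -25432 = 238 - -25432 = 238 + 25432 = 25670$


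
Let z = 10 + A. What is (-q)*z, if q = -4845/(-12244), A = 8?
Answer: -43605/6122 ≈ -7.1227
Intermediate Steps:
z = 18 (z = 10 + 8 = 18)
q = 4845/12244 (q = -4845*(-1/12244) = 4845/12244 ≈ 0.39570)
(-q)*z = -1*4845/12244*18 = -4845/12244*18 = -43605/6122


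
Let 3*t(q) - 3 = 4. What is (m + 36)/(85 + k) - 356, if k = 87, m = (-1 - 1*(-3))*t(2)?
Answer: -91787/258 ≈ -355.76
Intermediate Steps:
t(q) = 7/3 (t(q) = 1 + (1/3)*4 = 1 + 4/3 = 7/3)
m = 14/3 (m = (-1 - 1*(-3))*(7/3) = (-1 + 3)*(7/3) = 2*(7/3) = 14/3 ≈ 4.6667)
(m + 36)/(85 + k) - 356 = (14/3 + 36)/(85 + 87) - 356 = (122/3)/172 - 356 = (122/3)*(1/172) - 356 = 61/258 - 356 = -91787/258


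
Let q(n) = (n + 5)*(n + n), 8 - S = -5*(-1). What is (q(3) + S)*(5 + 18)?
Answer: 1173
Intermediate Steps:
S = 3 (S = 8 - (-5)*(-1) = 8 - 1*5 = 8 - 5 = 3)
q(n) = 2*n*(5 + n) (q(n) = (5 + n)*(2*n) = 2*n*(5 + n))
(q(3) + S)*(5 + 18) = (2*3*(5 + 3) + 3)*(5 + 18) = (2*3*8 + 3)*23 = (48 + 3)*23 = 51*23 = 1173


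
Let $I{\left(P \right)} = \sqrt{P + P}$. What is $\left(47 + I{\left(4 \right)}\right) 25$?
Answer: $1175 + 50 \sqrt{2} \approx 1245.7$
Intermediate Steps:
$I{\left(P \right)} = \sqrt{2} \sqrt{P}$ ($I{\left(P \right)} = \sqrt{2 P} = \sqrt{2} \sqrt{P}$)
$\left(47 + I{\left(4 \right)}\right) 25 = \left(47 + \sqrt{2} \sqrt{4}\right) 25 = \left(47 + \sqrt{2} \cdot 2\right) 25 = \left(47 + 2 \sqrt{2}\right) 25 = 1175 + 50 \sqrt{2}$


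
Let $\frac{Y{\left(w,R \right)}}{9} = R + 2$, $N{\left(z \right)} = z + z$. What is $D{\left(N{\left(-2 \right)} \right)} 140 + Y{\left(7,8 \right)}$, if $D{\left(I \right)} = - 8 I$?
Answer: $4570$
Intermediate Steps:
$N{\left(z \right)} = 2 z$
$Y{\left(w,R \right)} = 18 + 9 R$ ($Y{\left(w,R \right)} = 9 \left(R + 2\right) = 9 \left(2 + R\right) = 18 + 9 R$)
$D{\left(N{\left(-2 \right)} \right)} 140 + Y{\left(7,8 \right)} = - 8 \cdot 2 \left(-2\right) 140 + \left(18 + 9 \cdot 8\right) = \left(-8\right) \left(-4\right) 140 + \left(18 + 72\right) = 32 \cdot 140 + 90 = 4480 + 90 = 4570$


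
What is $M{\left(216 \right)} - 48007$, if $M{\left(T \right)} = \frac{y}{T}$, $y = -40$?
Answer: $- \frac{1296194}{27} \approx -48007.0$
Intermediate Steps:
$M{\left(T \right)} = - \frac{40}{T}$
$M{\left(216 \right)} - 48007 = - \frac{40}{216} - 48007 = \left(-40\right) \frac{1}{216} - 48007 = - \frac{5}{27} - 48007 = - \frac{1296194}{27}$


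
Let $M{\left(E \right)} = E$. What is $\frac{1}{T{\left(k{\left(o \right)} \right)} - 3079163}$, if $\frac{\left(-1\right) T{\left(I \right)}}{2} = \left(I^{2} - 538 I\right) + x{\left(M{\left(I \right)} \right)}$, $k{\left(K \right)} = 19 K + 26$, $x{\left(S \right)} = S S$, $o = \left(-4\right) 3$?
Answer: $- \frac{1}{3459731} \approx -2.8904 \cdot 10^{-7}$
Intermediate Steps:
$o = -12$
$x{\left(S \right)} = S^{2}$
$k{\left(K \right)} = 26 + 19 K$
$T{\left(I \right)} = - 4 I^{2} + 1076 I$ ($T{\left(I \right)} = - 2 \left(\left(I^{2} - 538 I\right) + I^{2}\right) = - 2 \left(- 538 I + 2 I^{2}\right) = - 4 I^{2} + 1076 I$)
$\frac{1}{T{\left(k{\left(o \right)} \right)} - 3079163} = \frac{1}{4 \left(26 + 19 \left(-12\right)\right) \left(269 - \left(26 + 19 \left(-12\right)\right)\right) - 3079163} = \frac{1}{4 \left(26 - 228\right) \left(269 - \left(26 - 228\right)\right) - 3079163} = \frac{1}{4 \left(-202\right) \left(269 - -202\right) - 3079163} = \frac{1}{4 \left(-202\right) \left(269 + 202\right) - 3079163} = \frac{1}{4 \left(-202\right) 471 - 3079163} = \frac{1}{-380568 - 3079163} = \frac{1}{-3459731} = - \frac{1}{3459731}$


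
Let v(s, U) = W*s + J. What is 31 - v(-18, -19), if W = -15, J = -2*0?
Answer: -239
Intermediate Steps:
J = 0
v(s, U) = -15*s (v(s, U) = -15*s + 0 = -15*s)
31 - v(-18, -19) = 31 - (-15)*(-18) = 31 - 1*270 = 31 - 270 = -239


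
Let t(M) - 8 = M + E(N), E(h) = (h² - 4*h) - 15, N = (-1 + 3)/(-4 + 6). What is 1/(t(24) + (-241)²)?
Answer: 1/58095 ≈ 1.7213e-5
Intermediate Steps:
N = 1 (N = 2/2 = 2*(½) = 1)
E(h) = -15 + h² - 4*h
t(M) = -10 + M (t(M) = 8 + (M + (-15 + 1² - 4*1)) = 8 + (M + (-15 + 1 - 4)) = 8 + (M - 18) = 8 + (-18 + M) = -10 + M)
1/(t(24) + (-241)²) = 1/((-10 + 24) + (-241)²) = 1/(14 + 58081) = 1/58095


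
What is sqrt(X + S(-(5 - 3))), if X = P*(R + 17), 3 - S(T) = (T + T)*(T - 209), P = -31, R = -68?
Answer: 2*sqrt(185) ≈ 27.203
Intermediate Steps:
S(T) = 3 - 2*T*(-209 + T) (S(T) = 3 - (T + T)*(T - 209) = 3 - 2*T*(-209 + T))
X = 1581 (X = -31*(-68 + 17) = -31*(-51) = 1581)
sqrt(X + S(-(5 - 3))) = sqrt(1581 + (3 - 2*(5 - 3)**2 + 418*(-(5 - 3)))) = sqrt(1581 + (3 - 2*(-1*2)**2 + 418*(-1*2))) = sqrt(1581 + (3 - 2*(-2)**2 + 418*(-2))) = sqrt(1581 + (3 - 2*4 - 836)) = sqrt(1581 + (3 - 8 - 836)) = sqrt(1581 - 841) = sqrt(740) = 2*sqrt(185)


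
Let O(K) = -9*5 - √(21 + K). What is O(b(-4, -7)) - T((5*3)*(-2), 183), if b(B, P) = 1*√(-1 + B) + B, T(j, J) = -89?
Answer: 44 - √(17 + I*√5) ≈ 39.868 - 0.27058*I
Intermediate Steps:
b(B, P) = B + √(-1 + B) (b(B, P) = √(-1 + B) + B = B + √(-1 + B))
O(K) = -45 - √(21 + K)
O(b(-4, -7)) - T((5*3)*(-2), 183) = (-45 - √(21 + (-4 + √(-1 - 4)))) - 1*(-89) = (-45 - √(21 + (-4 + √(-5)))) + 89 = (-45 - √(21 + (-4 + I*√5))) + 89 = (-45 - √(17 + I*√5)) + 89 = 44 - √(17 + I*√5)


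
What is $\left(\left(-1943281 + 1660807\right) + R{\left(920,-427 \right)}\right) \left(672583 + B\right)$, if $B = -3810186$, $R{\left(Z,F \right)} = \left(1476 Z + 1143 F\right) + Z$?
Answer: $-1845867532915$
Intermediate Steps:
$R{\left(Z,F \right)} = 1143 F + 1477 Z$ ($R{\left(Z,F \right)} = \left(1143 F + 1476 Z\right) + Z = 1143 F + 1477 Z$)
$\left(\left(-1943281 + 1660807\right) + R{\left(920,-427 \right)}\right) \left(672583 + B\right) = \left(\left(-1943281 + 1660807\right) + \left(1143 \left(-427\right) + 1477 \cdot 920\right)\right) \left(672583 - 3810186\right) = \left(-282474 + \left(-488061 + 1358840\right)\right) \left(-3137603\right) = \left(-282474 + 870779\right) \left(-3137603\right) = 588305 \left(-3137603\right) = -1845867532915$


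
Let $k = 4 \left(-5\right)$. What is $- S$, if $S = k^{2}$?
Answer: $-400$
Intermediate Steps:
$k = -20$
$S = 400$ ($S = \left(-20\right)^{2} = 400$)
$- S = \left(-1\right) 400 = -400$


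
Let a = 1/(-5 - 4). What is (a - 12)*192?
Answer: -6976/3 ≈ -2325.3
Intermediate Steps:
a = -1/9 (a = 1/(-9) = -1/9 ≈ -0.11111)
(a - 12)*192 = (-1/9 - 12)*192 = -109/9*192 = -6976/3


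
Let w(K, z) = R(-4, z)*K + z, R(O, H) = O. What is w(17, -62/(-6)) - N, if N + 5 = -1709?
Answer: 4969/3 ≈ 1656.3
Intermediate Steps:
N = -1714 (N = -5 - 1709 = -1714)
w(K, z) = z - 4*K (w(K, z) = -4*K + z = z - 4*K)
w(17, -62/(-6)) - N = (-62/(-6) - 4*17) - 1*(-1714) = (-62*(-1/6) - 68) + 1714 = (31/3 - 68) + 1714 = -173/3 + 1714 = 4969/3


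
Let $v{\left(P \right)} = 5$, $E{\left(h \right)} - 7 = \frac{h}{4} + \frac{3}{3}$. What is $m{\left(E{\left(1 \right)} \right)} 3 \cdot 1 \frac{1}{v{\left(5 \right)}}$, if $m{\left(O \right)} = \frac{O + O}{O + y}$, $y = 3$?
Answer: $\frac{22}{25} \approx 0.88$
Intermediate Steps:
$E{\left(h \right)} = 8 + \frac{h}{4}$ ($E{\left(h \right)} = 7 + \left(\frac{h}{4} + \frac{3}{3}\right) = 7 + \left(h \frac{1}{4} + 3 \cdot \frac{1}{3}\right) = 7 + \left(\frac{h}{4} + 1\right) = 7 + \left(1 + \frac{h}{4}\right) = 8 + \frac{h}{4}$)
$m{\left(O \right)} = \frac{2 O}{3 + O}$ ($m{\left(O \right)} = \frac{O + O}{O + 3} = \frac{2 O}{3 + O}$)
$m{\left(E{\left(1 \right)} \right)} 3 \cdot 1 \frac{1}{v{\left(5 \right)}} = \frac{2 \left(8 + \frac{1}{4} \cdot 1\right)}{3 + \left(8 + \frac{1}{4} \cdot 1\right)} 3 \cdot 1 \cdot \frac{1}{5} = \frac{2 \left(8 + \frac{1}{4}\right)}{3 + \left(8 + \frac{1}{4}\right)} 3 \cdot 1 \cdot \frac{1}{5} = 2 \cdot \frac{33}{4} \frac{1}{3 + \frac{33}{4}} \cdot 3 \cdot \frac{1}{5} = 2 \cdot \frac{33}{4} \frac{1}{\frac{45}{4}} \cdot 3 \cdot \frac{1}{5} = 2 \cdot \frac{33}{4} \cdot \frac{4}{45} \cdot 3 \cdot \frac{1}{5} = \frac{22}{15} \cdot 3 \cdot \frac{1}{5} = \frac{22}{5} \cdot \frac{1}{5} = \frac{22}{25}$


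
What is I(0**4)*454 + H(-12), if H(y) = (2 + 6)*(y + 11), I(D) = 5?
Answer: 2262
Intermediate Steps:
H(y) = 88 + 8*y (H(y) = 8*(11 + y) = 88 + 8*y)
I(0**4)*454 + H(-12) = 5*454 + (88 + 8*(-12)) = 2270 + (88 - 96) = 2270 - 8 = 2262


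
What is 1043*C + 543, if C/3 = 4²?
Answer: 50607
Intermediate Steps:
C = 48 (C = 3*4² = 3*16 = 48)
1043*C + 543 = 1043*48 + 543 = 50064 + 543 = 50607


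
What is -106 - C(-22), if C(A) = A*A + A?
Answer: -568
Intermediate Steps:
C(A) = A + A**2 (C(A) = A**2 + A = A + A**2)
-106 - C(-22) = -106 - (-22)*(1 - 22) = -106 - (-22)*(-21) = -106 - 1*462 = -106 - 462 = -568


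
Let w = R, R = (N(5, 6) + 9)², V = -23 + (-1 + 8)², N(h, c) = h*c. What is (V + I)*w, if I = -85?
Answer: -89739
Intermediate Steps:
N(h, c) = c*h
V = 26 (V = -23 + 7² = -23 + 49 = 26)
R = 1521 (R = (6*5 + 9)² = (30 + 9)² = 39² = 1521)
w = 1521
(V + I)*w = (26 - 85)*1521 = -59*1521 = -89739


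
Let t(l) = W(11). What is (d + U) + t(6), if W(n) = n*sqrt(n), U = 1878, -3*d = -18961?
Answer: 24595/3 + 11*sqrt(11) ≈ 8234.8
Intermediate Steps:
d = 18961/3 (d = -1/3*(-18961) = 18961/3 ≈ 6320.3)
W(n) = n**(3/2)
t(l) = 11*sqrt(11) (t(l) = 11**(3/2) = 11*sqrt(11))
(d + U) + t(6) = (18961/3 + 1878) + 11*sqrt(11) = 24595/3 + 11*sqrt(11)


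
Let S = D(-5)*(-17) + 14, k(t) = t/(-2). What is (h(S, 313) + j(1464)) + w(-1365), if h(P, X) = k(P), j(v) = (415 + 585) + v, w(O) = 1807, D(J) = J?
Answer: 8443/2 ≈ 4221.5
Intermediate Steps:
k(t) = -t/2 (k(t) = t*(-½) = -t/2)
j(v) = 1000 + v
S = 99 (S = -5*(-17) + 14 = 85 + 14 = 99)
h(P, X) = -P/2
(h(S, 313) + j(1464)) + w(-1365) = (-½*99 + (1000 + 1464)) + 1807 = (-99/2 + 2464) + 1807 = 4829/2 + 1807 = 8443/2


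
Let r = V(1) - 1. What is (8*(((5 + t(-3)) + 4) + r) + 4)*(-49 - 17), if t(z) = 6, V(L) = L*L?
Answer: -8184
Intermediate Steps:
V(L) = L²
r = 0 (r = 1² - 1 = 1 - 1 = 0)
(8*(((5 + t(-3)) + 4) + r) + 4)*(-49 - 17) = (8*(((5 + 6) + 4) + 0) + 4)*(-49 - 17) = (8*((11 + 4) + 0) + 4)*(-66) = (8*(15 + 0) + 4)*(-66) = (8*15 + 4)*(-66) = (120 + 4)*(-66) = 124*(-66) = -8184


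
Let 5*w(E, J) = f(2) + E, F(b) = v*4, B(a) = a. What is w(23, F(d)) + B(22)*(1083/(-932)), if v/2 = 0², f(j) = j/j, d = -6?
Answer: -48381/2330 ≈ -20.764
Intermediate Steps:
f(j) = 1
v = 0 (v = 2*0² = 2*0 = 0)
F(b) = 0 (F(b) = 0*4 = 0)
w(E, J) = ⅕ + E/5 (w(E, J) = (1 + E)/5 = ⅕ + E/5)
w(23, F(d)) + B(22)*(1083/(-932)) = (⅕ + (⅕)*23) + 22*(1083/(-932)) = (⅕ + 23/5) + 22*(1083*(-1/932)) = 24/5 + 22*(-1083/932) = 24/5 - 11913/466 = -48381/2330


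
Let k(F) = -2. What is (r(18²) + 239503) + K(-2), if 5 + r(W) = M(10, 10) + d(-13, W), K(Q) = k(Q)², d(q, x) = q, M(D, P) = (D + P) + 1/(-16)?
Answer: 3832143/16 ≈ 2.3951e+5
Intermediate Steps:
M(D, P) = -1/16 + D + P (M(D, P) = (D + P) - 1/16 = -1/16 + D + P)
K(Q) = 4 (K(Q) = (-2)² = 4)
r(W) = 31/16 (r(W) = -5 + ((-1/16 + 10 + 10) - 13) = -5 + (319/16 - 13) = -5 + 111/16 = 31/16)
(r(18²) + 239503) + K(-2) = (31/16 + 239503) + 4 = 3832079/16 + 4 = 3832143/16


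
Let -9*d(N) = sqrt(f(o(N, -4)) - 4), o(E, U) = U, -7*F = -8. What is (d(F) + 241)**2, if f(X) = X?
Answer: 4704553/81 - 964*I*sqrt(2)/9 ≈ 58081.0 - 151.48*I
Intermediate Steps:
F = 8/7 (F = -1/7*(-8) = 8/7 ≈ 1.1429)
d(N) = -2*I*sqrt(2)/9 (d(N) = -sqrt(-4 - 4)/9 = -2*I*sqrt(2)/9)
(d(F) + 241)**2 = (-2*I*sqrt(2)/9 + 241)**2 = (241 - 2*I*sqrt(2)/9)**2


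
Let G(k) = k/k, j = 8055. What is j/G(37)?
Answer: 8055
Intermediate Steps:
G(k) = 1
j/G(37) = 8055/1 = 8055*1 = 8055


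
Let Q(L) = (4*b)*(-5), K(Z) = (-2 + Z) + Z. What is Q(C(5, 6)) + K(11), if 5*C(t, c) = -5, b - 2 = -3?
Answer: 40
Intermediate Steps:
b = -1 (b = 2 - 3 = -1)
C(t, c) = -1 (C(t, c) = (⅕)*(-5) = -1)
K(Z) = -2 + 2*Z
Q(L) = 20 (Q(L) = (4*(-1))*(-5) = -4*(-5) = 20)
Q(C(5, 6)) + K(11) = 20 + (-2 + 2*11) = 20 + (-2 + 22) = 20 + 20 = 40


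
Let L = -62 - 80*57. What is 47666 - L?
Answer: 52288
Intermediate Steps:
L = -4622 (L = -62 - 4560 = -4622)
47666 - L = 47666 - 1*(-4622) = 47666 + 4622 = 52288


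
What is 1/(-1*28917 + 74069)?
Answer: 1/45152 ≈ 2.2147e-5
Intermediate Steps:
1/(-1*28917 + 74069) = 1/(-28917 + 74069) = 1/45152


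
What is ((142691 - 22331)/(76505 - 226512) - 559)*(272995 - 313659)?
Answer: 262671525944/11539 ≈ 2.2764e+7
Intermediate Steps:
((142691 - 22331)/(76505 - 226512) - 559)*(272995 - 313659) = (120360/(-150007) - 559)*(-40664) = (120360*(-1/150007) - 559)*(-40664) = (-120360/150007 - 559)*(-40664) = -83974273/150007*(-40664) = 262671525944/11539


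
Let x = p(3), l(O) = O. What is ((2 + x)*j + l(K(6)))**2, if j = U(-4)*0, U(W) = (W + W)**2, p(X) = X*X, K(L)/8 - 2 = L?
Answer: 4096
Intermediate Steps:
K(L) = 16 + 8*L
p(X) = X**2
U(W) = 4*W**2 (U(W) = (2*W)**2 = 4*W**2)
x = 9 (x = 3**2 = 9)
j = 0 (j = (4*(-4)**2)*0 = (4*16)*0 = 64*0 = 0)
((2 + x)*j + l(K(6)))**2 = ((2 + 9)*0 + (16 + 8*6))**2 = (11*0 + (16 + 48))**2 = (0 + 64)**2 = 64**2 = 4096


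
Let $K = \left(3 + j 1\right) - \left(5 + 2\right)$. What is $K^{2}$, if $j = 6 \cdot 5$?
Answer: $676$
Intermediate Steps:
$j = 30$
$K = 26$ ($K = \left(3 + 30 \cdot 1\right) - \left(5 + 2\right) = \left(3 + 30\right) - 7 = 33 - 7 = 26$)
$K^{2} = 26^{2} = 676$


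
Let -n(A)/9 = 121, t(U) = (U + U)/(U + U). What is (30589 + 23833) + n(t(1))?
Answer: 53333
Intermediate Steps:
t(U) = 1 (t(U) = (2*U)/((2*U)) = (2*U)*(1/(2*U)) = 1)
n(A) = -1089 (n(A) = -9*121 = -1089)
(30589 + 23833) + n(t(1)) = (30589 + 23833) - 1089 = 54422 - 1089 = 53333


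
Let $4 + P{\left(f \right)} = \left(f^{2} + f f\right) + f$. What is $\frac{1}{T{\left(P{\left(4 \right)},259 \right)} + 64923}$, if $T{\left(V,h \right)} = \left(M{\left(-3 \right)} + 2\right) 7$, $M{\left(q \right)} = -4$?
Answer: $\frac{1}{64909} \approx 1.5406 \cdot 10^{-5}$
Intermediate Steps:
$P{\left(f \right)} = -4 + f + 2 f^{2}$ ($P{\left(f \right)} = -4 + \left(\left(f^{2} + f f\right) + f\right) = -4 + \left(\left(f^{2} + f^{2}\right) + f\right) = -4 + \left(2 f^{2} + f\right) = -4 + \left(f + 2 f^{2}\right) = -4 + f + 2 f^{2}$)
$T{\left(V,h \right)} = -14$ ($T{\left(V,h \right)} = \left(-4 + 2\right) 7 = \left(-2\right) 7 = -14$)
$\frac{1}{T{\left(P{\left(4 \right)},259 \right)} + 64923} = \frac{1}{-14 + 64923} = \frac{1}{64909}$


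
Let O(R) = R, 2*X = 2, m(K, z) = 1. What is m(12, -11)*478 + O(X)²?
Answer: 479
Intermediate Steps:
X = 1 (X = (½)*2 = 1)
m(12, -11)*478 + O(X)² = 1*478 + 1² = 478 + 1 = 479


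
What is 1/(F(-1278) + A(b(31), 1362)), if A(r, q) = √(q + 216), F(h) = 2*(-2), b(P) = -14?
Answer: 2/781 + √1578/1562 ≈ 0.027992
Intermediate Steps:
F(h) = -4
A(r, q) = √(216 + q)
1/(F(-1278) + A(b(31), 1362)) = 1/(-4 + √(216 + 1362)) = 1/(-4 + √1578)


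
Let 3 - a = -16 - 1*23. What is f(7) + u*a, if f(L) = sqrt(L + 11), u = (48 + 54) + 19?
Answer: 5082 + 3*sqrt(2) ≈ 5086.2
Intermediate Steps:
u = 121 (u = 102 + 19 = 121)
f(L) = sqrt(11 + L)
a = 42 (a = 3 - (-16 - 1*23) = 3 - (-16 - 23) = 3 - 1*(-39) = 3 + 39 = 42)
f(7) + u*a = sqrt(11 + 7) + 121*42 = sqrt(18) + 5082 = 3*sqrt(2) + 5082 = 5082 + 3*sqrt(2)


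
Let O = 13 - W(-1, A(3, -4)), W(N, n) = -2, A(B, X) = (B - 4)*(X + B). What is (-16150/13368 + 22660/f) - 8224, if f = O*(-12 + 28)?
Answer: -27173105/3342 ≈ -8130.8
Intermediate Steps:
A(B, X) = (-4 + B)*(B + X)
O = 15 (O = 13 - 1*(-2) = 13 + 2 = 15)
f = 240 (f = 15*(-12 + 28) = 15*16 = 240)
(-16150/13368 + 22660/f) - 8224 = (-16150/13368 + 22660/240) - 8224 = (-16150*1/13368 + 22660*(1/240)) - 8224 = (-8075/6684 + 1133/12) - 8224 = 311503/3342 - 8224 = -27173105/3342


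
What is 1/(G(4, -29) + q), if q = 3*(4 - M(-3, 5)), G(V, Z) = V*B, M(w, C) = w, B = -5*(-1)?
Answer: 1/41 ≈ 0.024390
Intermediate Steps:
B = 5
G(V, Z) = 5*V (G(V, Z) = V*5 = 5*V)
q = 21 (q = 3*(4 - 1*(-3)) = 3*(4 + 3) = 3*7 = 21)
1/(G(4, -29) + q) = 1/(5*4 + 21) = 1/(20 + 21) = 1/41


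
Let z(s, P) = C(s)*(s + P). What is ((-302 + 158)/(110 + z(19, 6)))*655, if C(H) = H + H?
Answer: -4716/53 ≈ -88.981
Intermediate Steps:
C(H) = 2*H
z(s, P) = 2*s*(P + s) (z(s, P) = (2*s)*(s + P) = (2*s)*(P + s) = 2*s*(P + s))
((-302 + 158)/(110 + z(19, 6)))*655 = ((-302 + 158)/(110 + 2*19*(6 + 19)))*655 = -144/(110 + 2*19*25)*655 = -144/(110 + 950)*655 = -144/1060*655 = -144*1/1060*655 = -36/265*655 = -4716/53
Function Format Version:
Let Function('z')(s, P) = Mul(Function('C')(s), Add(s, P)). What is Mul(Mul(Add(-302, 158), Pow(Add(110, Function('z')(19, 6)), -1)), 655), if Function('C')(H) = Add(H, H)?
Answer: Rational(-4716, 53) ≈ -88.981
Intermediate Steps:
Function('C')(H) = Mul(2, H)
Function('z')(s, P) = Mul(2, s, Add(P, s)) (Function('z')(s, P) = Mul(Mul(2, s), Add(s, P)) = Mul(Mul(2, s), Add(P, s)) = Mul(2, s, Add(P, s)))
Mul(Mul(Add(-302, 158), Pow(Add(110, Function('z')(19, 6)), -1)), 655) = Mul(Mul(Add(-302, 158), Pow(Add(110, Mul(2, 19, Add(6, 19))), -1)), 655) = Mul(Mul(-144, Pow(Add(110, Mul(2, 19, 25)), -1)), 655) = Mul(Mul(-144, Pow(Add(110, 950), -1)), 655) = Mul(Mul(-144, Pow(1060, -1)), 655) = Mul(Mul(-144, Rational(1, 1060)), 655) = Mul(Rational(-36, 265), 655) = Rational(-4716, 53)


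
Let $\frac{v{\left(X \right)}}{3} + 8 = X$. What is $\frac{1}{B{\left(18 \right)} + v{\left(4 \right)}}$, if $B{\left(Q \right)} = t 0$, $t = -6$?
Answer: $- \frac{1}{12} \approx -0.083333$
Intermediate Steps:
$v{\left(X \right)} = -24 + 3 X$
$B{\left(Q \right)} = 0$ ($B{\left(Q \right)} = \left(-6\right) 0 = 0$)
$\frac{1}{B{\left(18 \right)} + v{\left(4 \right)}} = \frac{1}{0 + \left(-24 + 3 \cdot 4\right)} = \frac{1}{0 + \left(-24 + 12\right)} = \frac{1}{0 - 12} = \frac{1}{-12} = - \frac{1}{12}$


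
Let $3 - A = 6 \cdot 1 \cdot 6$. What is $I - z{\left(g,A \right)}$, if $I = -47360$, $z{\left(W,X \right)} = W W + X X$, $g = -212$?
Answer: $-93393$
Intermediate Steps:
$A = -33$ ($A = 3 - 6 \cdot 1 \cdot 6 = 3 - 6 \cdot 6 = 3 - 36 = -33$)
$z{\left(W,X \right)} = W^{2} + X^{2}$
$I - z{\left(g,A \right)} = -47360 - \left(\left(-212\right)^{2} + \left(-33\right)^{2}\right) = -47360 - \left(44944 + 1089\right) = -47360 - 46033 = -93393$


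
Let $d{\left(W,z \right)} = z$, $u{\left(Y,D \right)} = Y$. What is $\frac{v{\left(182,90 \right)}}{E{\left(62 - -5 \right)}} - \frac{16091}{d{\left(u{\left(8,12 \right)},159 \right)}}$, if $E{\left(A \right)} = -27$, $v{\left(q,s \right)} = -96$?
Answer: $- \frac{46577}{477} \approx -97.646$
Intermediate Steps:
$\frac{v{\left(182,90 \right)}}{E{\left(62 - -5 \right)}} - \frac{16091}{d{\left(u{\left(8,12 \right)},159 \right)}} = - \frac{96}{-27} - \frac{16091}{159} = \left(-96\right) \left(- \frac{1}{27}\right) - \frac{16091}{159} = \frac{32}{9} - \frac{16091}{159} = - \frac{46577}{477}$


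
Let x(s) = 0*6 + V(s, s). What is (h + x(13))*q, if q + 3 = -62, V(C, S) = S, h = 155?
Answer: -10920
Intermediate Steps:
q = -65 (q = -3 - 62 = -65)
x(s) = s (x(s) = 0*6 + s = 0 + s = s)
(h + x(13))*q = (155 + 13)*(-65) = 168*(-65) = -10920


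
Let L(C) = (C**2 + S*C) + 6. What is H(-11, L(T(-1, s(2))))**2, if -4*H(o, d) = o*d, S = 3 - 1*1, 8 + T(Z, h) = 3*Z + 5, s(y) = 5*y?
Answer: 27225/4 ≈ 6806.3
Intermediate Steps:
T(Z, h) = -3 + 3*Z (T(Z, h) = -8 + (3*Z + 5) = -8 + (5 + 3*Z) = -3 + 3*Z)
S = 2 (S = 3 - 1 = 2)
L(C) = 6 + C**2 + 2*C (L(C) = (C**2 + 2*C) + 6 = 6 + C**2 + 2*C)
H(o, d) = -d*o/4 (H(o, d) = -o*d/4 = -d*o/4)
H(-11, L(T(-1, s(2))))**2 = (-1/4*(6 + (-3 + 3*(-1))**2 + 2*(-3 + 3*(-1)))*(-11))**2 = (-1/4*(6 + (-3 - 3)**2 + 2*(-3 - 3))*(-11))**2 = (-1/4*(6 + (-6)**2 + 2*(-6))*(-11))**2 = (-1/4*(6 + 36 - 12)*(-11))**2 = (-1/4*30*(-11))**2 = (165/2)**2 = 27225/4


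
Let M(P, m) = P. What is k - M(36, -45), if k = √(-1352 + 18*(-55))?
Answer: -36 + I*√2342 ≈ -36.0 + 48.394*I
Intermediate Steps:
k = I*√2342 (k = √(-1352 - 990) = √(-2342) = I*√2342 ≈ 48.394*I)
k - M(36, -45) = I*√2342 - 1*36 = I*√2342 - 36 = -36 + I*√2342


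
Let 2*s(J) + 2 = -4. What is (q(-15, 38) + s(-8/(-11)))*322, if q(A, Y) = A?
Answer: -5796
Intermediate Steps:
s(J) = -3 (s(J) = -1 + (½)*(-4) = -1 - 2 = -3)
(q(-15, 38) + s(-8/(-11)))*322 = (-15 - 3)*322 = -18*322 = -5796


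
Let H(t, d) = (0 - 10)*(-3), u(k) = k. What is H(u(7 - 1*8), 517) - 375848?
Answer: -375818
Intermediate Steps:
H(t, d) = 30 (H(t, d) = -10*(-3) = 30)
H(u(7 - 1*8), 517) - 375848 = 30 - 375848 = -375818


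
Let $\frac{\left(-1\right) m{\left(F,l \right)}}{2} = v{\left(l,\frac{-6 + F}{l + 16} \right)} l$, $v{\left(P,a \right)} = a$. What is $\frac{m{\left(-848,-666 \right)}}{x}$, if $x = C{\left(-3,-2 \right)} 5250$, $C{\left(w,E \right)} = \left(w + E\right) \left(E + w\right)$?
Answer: $\frac{13542}{1015625} \approx 0.013334$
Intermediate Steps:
$C{\left(w,E \right)} = \left(E + w\right)^{2}$ ($C{\left(w,E \right)} = \left(E + w\right) \left(E + w\right) = \left(E + w\right)^{2}$)
$m{\left(F,l \right)} = - \frac{2 l \left(-6 + F\right)}{16 + l}$ ($m{\left(F,l \right)} = - 2 \frac{-6 + F}{l + 16} l = - 2 \frac{-6 + F}{16 + l} l = - 2 \frac{l \left(-6 + F\right)}{16 + l} = - \frac{2 l \left(-6 + F\right)}{16 + l}$)
$x = 131250$ ($x = \left(-2 - 3\right)^{2} \cdot 5250 = \left(-5\right)^{2} \cdot 5250 = 25 \cdot 5250 = 131250$)
$\frac{m{\left(-848,-666 \right)}}{x} = \frac{2 \left(-666\right) \frac{1}{16 - 666} \left(6 - -848\right)}{131250} = 2 \left(-666\right) \frac{1}{-650} \left(6 + 848\right) \frac{1}{131250} = 2 \left(-666\right) \left(- \frac{1}{650}\right) 854 \cdot \frac{1}{131250} = \frac{568764}{325} \cdot \frac{1}{131250} = \frac{13542}{1015625}$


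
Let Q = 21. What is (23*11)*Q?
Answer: 5313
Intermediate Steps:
(23*11)*Q = (23*11)*21 = 253*21 = 5313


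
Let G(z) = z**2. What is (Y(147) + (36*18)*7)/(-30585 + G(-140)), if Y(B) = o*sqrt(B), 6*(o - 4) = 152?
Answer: -4536/10985 - 616*sqrt(3)/32955 ≈ -0.44530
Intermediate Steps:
o = 88/3 (o = 4 + (1/6)*152 = 4 + 76/3 = 88/3 ≈ 29.333)
Y(B) = 88*sqrt(B)/3
(Y(147) + (36*18)*7)/(-30585 + G(-140)) = (88*sqrt(147)/3 + (36*18)*7)/(-30585 + (-140)**2) = (88*(7*sqrt(3))/3 + 648*7)/(-30585 + 19600) = (616*sqrt(3)/3 + 4536)/(-10985) = (4536 + 616*sqrt(3)/3)*(-1/10985) = -4536/10985 - 616*sqrt(3)/32955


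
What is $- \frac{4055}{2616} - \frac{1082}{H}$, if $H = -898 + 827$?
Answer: $\frac{2542607}{185736} \approx 13.689$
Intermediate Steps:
$H = -71$
$- \frac{4055}{2616} - \frac{1082}{H} = - \frac{4055}{2616} - \frac{1082}{-71} = \left(-4055\right) \frac{1}{2616} - - \frac{1082}{71} = - \frac{4055}{2616} + \frac{1082}{71} = \frac{2542607}{185736}$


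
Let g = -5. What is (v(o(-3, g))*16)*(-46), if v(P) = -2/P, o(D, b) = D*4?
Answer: -368/3 ≈ -122.67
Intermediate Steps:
o(D, b) = 4*D
(v(o(-3, g))*16)*(-46) = (-2/(4*(-3))*16)*(-46) = (-2/(-12)*16)*(-46) = (-2*(-1/12)*16)*(-46) = ((⅙)*16)*(-46) = (8/3)*(-46) = -368/3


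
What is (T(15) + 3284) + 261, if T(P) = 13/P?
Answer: 53188/15 ≈ 3545.9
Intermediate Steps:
(T(15) + 3284) + 261 = (13/15 + 3284) + 261 = 49273/15 + 261 = 53188/15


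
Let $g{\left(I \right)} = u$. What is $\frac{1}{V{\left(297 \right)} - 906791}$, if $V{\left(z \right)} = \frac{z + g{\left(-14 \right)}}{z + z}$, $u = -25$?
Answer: $- \frac{297}{269316791} \approx -1.1028 \cdot 10^{-6}$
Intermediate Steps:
$g{\left(I \right)} = -25$
$V{\left(z \right)} = \frac{-25 + z}{2 z}$ ($V{\left(z \right)} = \frac{z - 25}{z + z} = \frac{-25 + z}{2 z}$)
$\frac{1}{V{\left(297 \right)} - 906791} = \frac{1}{\frac{-25 + 297}{2 \cdot 297} - 906791} = \frac{1}{\frac{1}{2} \cdot \frac{1}{297} \cdot 272 - 906791} = \frac{1}{\frac{136}{297} - 906791} = \frac{1}{- \frac{269316791}{297}} = - \frac{297}{269316791}$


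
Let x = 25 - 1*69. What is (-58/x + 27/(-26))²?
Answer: 1600/20449 ≈ 0.078243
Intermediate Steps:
x = -44 (x = 25 - 69 = -44)
(-58/x + 27/(-26))² = (-58/(-44) + 27/(-26))² = (-58*(-1/44) + 27*(-1/26))² = (29/22 - 27/26)² = (40/143)² = 1600/20449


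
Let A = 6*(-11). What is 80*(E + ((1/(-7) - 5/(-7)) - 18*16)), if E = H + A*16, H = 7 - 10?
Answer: -754000/7 ≈ -1.0771e+5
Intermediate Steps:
H = -3
A = -66
E = -1059 (E = -3 - 66*16 = -3 - 1056 = -1059)
80*(E + ((1/(-7) - 5/(-7)) - 18*16)) = 80*(-1059 + ((1/(-7) - 5/(-7)) - 18*16)) = 80*(-1059 + ((1*(-⅐) - 5*(-⅐)) - 288)) = 80*(-1059 + ((-⅐ + 5/7) - 288)) = 80*(-1059 + (4/7 - 288)) = 80*(-1059 - 2012/7) = 80*(-9425/7) = -754000/7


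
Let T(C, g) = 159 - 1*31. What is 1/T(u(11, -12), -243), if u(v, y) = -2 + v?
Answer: 1/128 ≈ 0.0078125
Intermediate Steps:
T(C, g) = 128 (T(C, g) = 159 - 31 = 128)
1/T(u(11, -12), -243) = 1/128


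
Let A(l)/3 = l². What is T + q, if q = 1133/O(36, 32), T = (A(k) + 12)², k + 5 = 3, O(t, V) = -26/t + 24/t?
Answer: -19818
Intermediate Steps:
O(t, V) = -2/t
k = -2 (k = -5 + 3 = -2)
A(l) = 3*l²
T = 576 (T = (3*(-2)² + 12)² = (3*4 + 12)² = (12 + 12)² = 24² = 576)
q = -20394 (q = 1133/((-2/36)) = 1133/((-2*1/36)) = 1133/(-1/18) = 1133*(-18) = -20394)
T + q = 576 - 20394 = -19818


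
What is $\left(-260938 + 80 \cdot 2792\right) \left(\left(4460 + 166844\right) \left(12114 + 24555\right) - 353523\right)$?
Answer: $-236034665030034$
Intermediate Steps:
$\left(-260938 + 80 \cdot 2792\right) \left(\left(4460 + 166844\right) \left(12114 + 24555\right) - 353523\right) = \left(-260938 + 223360\right) \left(171304 \cdot 36669 - 353523\right) = - 37578 \left(6281546376 - 353523\right) = \left(-37578\right) 6281192853 = -236034665030034$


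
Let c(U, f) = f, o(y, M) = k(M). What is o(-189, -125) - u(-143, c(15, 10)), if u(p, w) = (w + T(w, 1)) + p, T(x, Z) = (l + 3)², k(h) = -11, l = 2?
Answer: 97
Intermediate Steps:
T(x, Z) = 25 (T(x, Z) = (2 + 3)² = 5² = 25)
o(y, M) = -11
u(p, w) = 25 + p + w (u(p, w) = (w + 25) + p = (25 + w) + p = 25 + p + w)
o(-189, -125) - u(-143, c(15, 10)) = -11 - (25 - 143 + 10) = -11 - 1*(-108) = -11 + 108 = 97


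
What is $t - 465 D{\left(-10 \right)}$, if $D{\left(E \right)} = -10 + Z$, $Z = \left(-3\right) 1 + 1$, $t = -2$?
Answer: $5578$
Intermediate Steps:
$Z = -2$ ($Z = -3 + 1 = -2$)
$D{\left(E \right)} = -12$ ($D{\left(E \right)} = -10 - 2 = -12$)
$t - 465 D{\left(-10 \right)} = -2 - -5580 = -2 + 5580 = 5578$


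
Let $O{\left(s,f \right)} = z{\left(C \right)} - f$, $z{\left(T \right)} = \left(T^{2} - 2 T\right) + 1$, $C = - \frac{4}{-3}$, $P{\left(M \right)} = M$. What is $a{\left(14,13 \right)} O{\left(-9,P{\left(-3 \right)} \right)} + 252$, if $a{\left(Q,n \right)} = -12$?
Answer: $\frac{644}{3} \approx 214.67$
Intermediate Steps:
$C = \frac{4}{3}$ ($C = \left(-4\right) \left(- \frac{1}{3}\right) = \frac{4}{3} \approx 1.3333$)
$z{\left(T \right)} = 1 + T^{2} - 2 T$
$O{\left(s,f \right)} = \frac{1}{9} - f$ ($O{\left(s,f \right)} = \left(1 + \left(\frac{4}{3}\right)^{2} - \frac{8}{3}\right) - f = \left(1 + \frac{16}{9} - \frac{8}{3}\right) - f = \frac{1}{9} - f$)
$a{\left(14,13 \right)} O{\left(-9,P{\left(-3 \right)} \right)} + 252 = - 12 \left(\frac{1}{9} - -3\right) + 252 = - 12 \left(\frac{1}{9} + 3\right) + 252 = \left(-12\right) \frac{28}{9} + 252 = - \frac{112}{3} + 252 = \frac{644}{3}$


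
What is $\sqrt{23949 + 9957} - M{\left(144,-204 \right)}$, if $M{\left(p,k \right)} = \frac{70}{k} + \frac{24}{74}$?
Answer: $\frac{71}{3774} + \sqrt{33906} \approx 184.15$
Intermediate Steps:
$M{\left(p,k \right)} = \frac{12}{37} + \frac{70}{k}$ ($M{\left(p,k \right)} = \frac{70}{k} + 24 \cdot \frac{1}{74} = \frac{70}{k} + \frac{12}{37} = \frac{12}{37} + \frac{70}{k}$)
$\sqrt{23949 + 9957} - M{\left(144,-204 \right)} = \sqrt{23949 + 9957} - \left(\frac{12}{37} + \frac{70}{-204}\right) = \sqrt{33906} - \left(\frac{12}{37} + 70 \left(- \frac{1}{204}\right)\right) = \sqrt{33906} - \left(\frac{12}{37} - \frac{35}{102}\right) = \sqrt{33906} - - \frac{71}{3774} = \sqrt{33906} + \frac{71}{3774} = \frac{71}{3774} + \sqrt{33906}$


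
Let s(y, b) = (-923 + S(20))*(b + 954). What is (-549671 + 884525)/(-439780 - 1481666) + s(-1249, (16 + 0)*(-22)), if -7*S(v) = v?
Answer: -59497167005/106747 ≈ -5.5737e+5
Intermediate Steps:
S(v) = -v/7
s(y, b) = -6182874/7 - 6481*b/7 (s(y, b) = (-923 - ⅐*20)*(b + 954) = (-923 - 20/7)*(954 + b) = -6481*(954 + b)/7 = -6182874/7 - 6481*b/7)
(-549671 + 884525)/(-439780 - 1481666) + s(-1249, (16 + 0)*(-22)) = (-549671 + 884525)/(-439780 - 1481666) + (-6182874/7 - 6481*(16 + 0)*(-22)/7) = 334854/(-1921446) + (-6182874/7 - 103696*(-22)/7) = 334854*(-1/1921446) + (-6182874/7 - 6481/7*(-352)) = -18603/106747 + (-6182874/7 + 2281312/7) = -18603/106747 - 557366 = -59497167005/106747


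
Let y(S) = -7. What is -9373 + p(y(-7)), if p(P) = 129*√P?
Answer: -9373 + 129*I*√7 ≈ -9373.0 + 341.3*I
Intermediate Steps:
-9373 + p(y(-7)) = -9373 + 129*√(-7) = -9373 + 129*(I*√7) = -9373 + 129*I*√7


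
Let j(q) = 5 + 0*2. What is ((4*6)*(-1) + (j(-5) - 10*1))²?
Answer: 841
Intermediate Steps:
j(q) = 5 (j(q) = 5 + 0 = 5)
((4*6)*(-1) + (j(-5) - 10*1))² = ((4*6)*(-1) + (5 - 10*1))² = (24*(-1) + (5 - 10))² = (-24 - 5)² = (-29)² = 841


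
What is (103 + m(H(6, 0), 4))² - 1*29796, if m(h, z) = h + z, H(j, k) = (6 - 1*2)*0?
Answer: -18347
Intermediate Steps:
H(j, k) = 0 (H(j, k) = (6 - 2)*0 = 4*0 = 0)
(103 + m(H(6, 0), 4))² - 1*29796 = (103 + (0 + 4))² - 1*29796 = (103 + 4)² - 29796 = 107² - 29796 = 11449 - 29796 = -18347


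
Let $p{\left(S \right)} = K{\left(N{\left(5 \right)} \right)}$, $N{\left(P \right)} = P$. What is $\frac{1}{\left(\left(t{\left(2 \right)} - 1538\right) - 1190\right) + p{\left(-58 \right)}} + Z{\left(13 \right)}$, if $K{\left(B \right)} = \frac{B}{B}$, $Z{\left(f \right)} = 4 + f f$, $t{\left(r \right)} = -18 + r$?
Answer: $\frac{474538}{2743} \approx 173.0$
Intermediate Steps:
$Z{\left(f \right)} = 4 + f^{2}$
$K{\left(B \right)} = 1$
$p{\left(S \right)} = 1$
$\frac{1}{\left(\left(t{\left(2 \right)} - 1538\right) - 1190\right) + p{\left(-58 \right)}} + Z{\left(13 \right)} = \frac{1}{\left(\left(\left(-18 + 2\right) - 1538\right) - 1190\right) + 1} + \left(4 + 13^{2}\right) = \frac{1}{\left(\left(-16 - 1538\right) - 1190\right) + 1} + \left(4 + 169\right) = \frac{1}{\left(-1554 - 1190\right) + 1} + 173 = \frac{1}{-2744 + 1} + 173 = \frac{1}{-2743} + 173 = - \frac{1}{2743} + 173 = \frac{474538}{2743}$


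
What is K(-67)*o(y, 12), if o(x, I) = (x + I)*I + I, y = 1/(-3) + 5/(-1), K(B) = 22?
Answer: 2024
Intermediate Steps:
y = -16/3 (y = 1*(-1/3) + 5*(-1) = -1/3 - 5 = -16/3 ≈ -5.3333)
o(x, I) = I + I*(I + x) (o(x, I) = (I + x)*I + I = I*(I + x) + I = I + I*(I + x))
K(-67)*o(y, 12) = 22*(12*(1 + 12 - 16/3)) = 22*(12*(23/3)) = 22*92 = 2024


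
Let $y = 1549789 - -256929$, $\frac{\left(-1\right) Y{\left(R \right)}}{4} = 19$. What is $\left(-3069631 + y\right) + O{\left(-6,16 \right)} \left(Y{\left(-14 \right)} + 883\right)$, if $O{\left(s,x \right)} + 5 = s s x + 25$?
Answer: $-781941$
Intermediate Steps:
$Y{\left(R \right)} = -76$ ($Y{\left(R \right)} = \left(-4\right) 19 = -76$)
$y = 1806718$ ($y = 1549789 + 256929 = 1806718$)
$O{\left(s,x \right)} = 20 + x s^{2}$ ($O{\left(s,x \right)} = -5 + \left(s s x + 25\right) = -5 + \left(s^{2} x + 25\right) = -5 + \left(x s^{2} + 25\right) = -5 + \left(25 + x s^{2}\right) = 20 + x s^{2}$)
$\left(-3069631 + y\right) + O{\left(-6,16 \right)} \left(Y{\left(-14 \right)} + 883\right) = \left(-3069631 + 1806718\right) + \left(20 + 16 \left(-6\right)^{2}\right) \left(-76 + 883\right) = -1262913 + \left(20 + 16 \cdot 36\right) 807 = -1262913 + \left(20 + 576\right) 807 = -1262913 + 596 \cdot 807 = -1262913 + 480972 = -781941$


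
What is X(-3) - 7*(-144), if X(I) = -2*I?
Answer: 1014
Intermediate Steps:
X(-3) - 7*(-144) = -2*(-3) - 7*(-144) = 6 + 1008 = 1014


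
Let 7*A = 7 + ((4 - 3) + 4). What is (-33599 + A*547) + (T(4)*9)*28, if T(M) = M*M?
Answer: -200405/7 ≈ -28629.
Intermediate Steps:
T(M) = M**2
A = 12/7 (A = (7 + ((4 - 3) + 4))/7 = (7 + (1 + 4))/7 = (7 + 5)/7 = (1/7)*12 = 12/7 ≈ 1.7143)
(-33599 + A*547) + (T(4)*9)*28 = (-33599 + (12/7)*547) + (4**2*9)*28 = (-33599 + 6564/7) + (16*9)*28 = -228629/7 + 144*28 = -228629/7 + 4032 = -200405/7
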